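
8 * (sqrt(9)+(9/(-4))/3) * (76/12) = 114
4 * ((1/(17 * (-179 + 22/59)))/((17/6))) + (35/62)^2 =1241875457/3902647908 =0.32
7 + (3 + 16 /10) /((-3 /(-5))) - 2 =38 /3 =12.67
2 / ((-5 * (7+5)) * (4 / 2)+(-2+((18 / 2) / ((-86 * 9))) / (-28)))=-4816 / 293775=-0.02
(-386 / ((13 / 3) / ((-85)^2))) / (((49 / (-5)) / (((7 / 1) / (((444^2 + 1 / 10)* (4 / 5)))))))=2.91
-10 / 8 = -5 / 4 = -1.25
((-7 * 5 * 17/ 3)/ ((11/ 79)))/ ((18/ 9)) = -47005/ 66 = -712.20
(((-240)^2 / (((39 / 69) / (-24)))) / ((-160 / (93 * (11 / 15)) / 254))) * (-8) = -27539094528 / 13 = -2118391886.77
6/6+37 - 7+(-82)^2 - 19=6736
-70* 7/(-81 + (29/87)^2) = 315/52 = 6.06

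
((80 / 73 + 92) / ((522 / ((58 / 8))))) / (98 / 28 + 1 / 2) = 1699 / 5256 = 0.32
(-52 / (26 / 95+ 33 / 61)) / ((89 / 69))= -20792460 / 420169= -49.49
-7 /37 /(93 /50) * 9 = -1050 /1147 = -0.92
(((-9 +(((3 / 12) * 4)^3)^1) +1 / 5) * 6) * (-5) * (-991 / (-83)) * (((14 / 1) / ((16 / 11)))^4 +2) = 4076839482651 / 169984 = 23983666.01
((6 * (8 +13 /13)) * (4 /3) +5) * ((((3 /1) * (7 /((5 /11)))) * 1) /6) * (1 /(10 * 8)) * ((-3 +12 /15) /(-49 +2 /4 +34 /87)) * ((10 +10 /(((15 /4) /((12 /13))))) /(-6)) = -13927221 /19786000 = -0.70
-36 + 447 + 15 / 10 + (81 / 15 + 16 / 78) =163061 / 390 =418.11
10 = 10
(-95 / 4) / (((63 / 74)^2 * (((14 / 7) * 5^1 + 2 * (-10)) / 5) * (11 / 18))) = 26.81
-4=-4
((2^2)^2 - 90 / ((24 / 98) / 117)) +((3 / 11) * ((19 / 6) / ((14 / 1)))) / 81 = -1072302443 / 24948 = -42981.50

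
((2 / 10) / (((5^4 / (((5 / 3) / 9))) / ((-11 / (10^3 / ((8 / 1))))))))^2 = 121 / 4449462890625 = 0.00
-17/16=-1.06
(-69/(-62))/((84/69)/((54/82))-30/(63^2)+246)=699867/155858824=0.00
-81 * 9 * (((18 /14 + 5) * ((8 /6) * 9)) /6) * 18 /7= -1154736 /49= -23566.04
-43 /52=-0.83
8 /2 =4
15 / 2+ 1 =17 / 2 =8.50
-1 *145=-145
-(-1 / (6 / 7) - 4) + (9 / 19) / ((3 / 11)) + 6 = 1471 / 114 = 12.90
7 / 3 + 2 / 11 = 83 / 33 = 2.52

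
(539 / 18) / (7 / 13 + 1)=7007 / 360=19.46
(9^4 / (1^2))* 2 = 13122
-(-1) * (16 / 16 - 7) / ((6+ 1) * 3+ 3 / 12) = -24 / 85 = -0.28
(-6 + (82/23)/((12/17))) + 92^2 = 1167901/138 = 8463.05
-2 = -2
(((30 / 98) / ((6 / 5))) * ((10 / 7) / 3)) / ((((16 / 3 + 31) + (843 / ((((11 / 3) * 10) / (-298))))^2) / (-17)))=-6428125 / 146112007051864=-0.00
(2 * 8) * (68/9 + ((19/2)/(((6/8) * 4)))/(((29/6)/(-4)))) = 20608/261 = 78.96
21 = 21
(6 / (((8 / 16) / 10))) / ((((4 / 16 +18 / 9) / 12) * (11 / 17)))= 10880 / 11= 989.09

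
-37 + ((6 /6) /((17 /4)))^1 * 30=-29.94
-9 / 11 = -0.82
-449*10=-4490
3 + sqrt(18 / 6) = sqrt(3) + 3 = 4.73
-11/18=-0.61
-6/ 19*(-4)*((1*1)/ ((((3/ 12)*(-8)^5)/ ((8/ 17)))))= -3/ 41344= -0.00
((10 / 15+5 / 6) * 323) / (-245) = -969 / 490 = -1.98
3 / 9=1 / 3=0.33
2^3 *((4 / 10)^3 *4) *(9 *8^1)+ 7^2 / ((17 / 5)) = 343969 / 2125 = 161.87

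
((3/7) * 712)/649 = 2136/4543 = 0.47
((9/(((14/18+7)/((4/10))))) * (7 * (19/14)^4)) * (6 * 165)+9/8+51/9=392136139/36015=10888.13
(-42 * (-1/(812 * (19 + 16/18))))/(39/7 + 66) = 63/1733794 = 0.00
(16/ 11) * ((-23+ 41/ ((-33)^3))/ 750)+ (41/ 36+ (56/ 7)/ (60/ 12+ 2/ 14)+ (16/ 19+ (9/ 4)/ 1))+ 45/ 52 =967717189457/ 146461243500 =6.61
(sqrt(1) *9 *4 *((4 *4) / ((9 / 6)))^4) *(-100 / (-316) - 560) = -185451151360 / 711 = -260831436.51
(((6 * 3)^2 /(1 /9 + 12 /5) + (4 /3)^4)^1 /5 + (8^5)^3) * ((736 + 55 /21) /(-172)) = -6244002641174377921067 /41325795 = -151092136065969.88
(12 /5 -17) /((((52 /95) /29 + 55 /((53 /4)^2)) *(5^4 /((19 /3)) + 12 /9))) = -6440225199 /14654238068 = -0.44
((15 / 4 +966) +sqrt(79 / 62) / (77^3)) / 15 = sqrt(4898) / 424575690 +1293 / 20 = 64.65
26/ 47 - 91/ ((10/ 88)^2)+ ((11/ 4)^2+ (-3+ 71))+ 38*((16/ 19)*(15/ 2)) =-6730.92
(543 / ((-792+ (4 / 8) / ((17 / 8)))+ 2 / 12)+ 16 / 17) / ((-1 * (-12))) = 0.02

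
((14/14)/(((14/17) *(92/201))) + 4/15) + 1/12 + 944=947.00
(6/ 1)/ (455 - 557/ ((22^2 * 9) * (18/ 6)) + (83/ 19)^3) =537800472/ 48251494513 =0.01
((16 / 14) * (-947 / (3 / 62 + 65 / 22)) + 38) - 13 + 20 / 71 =-21319497 / 63616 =-335.13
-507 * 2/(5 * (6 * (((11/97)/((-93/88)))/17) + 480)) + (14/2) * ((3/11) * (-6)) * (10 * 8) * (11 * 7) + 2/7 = -30296103948611/429365720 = -70560.14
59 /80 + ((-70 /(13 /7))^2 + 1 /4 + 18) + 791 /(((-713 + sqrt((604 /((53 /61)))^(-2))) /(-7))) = 73441519866967 /50738085840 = 1447.46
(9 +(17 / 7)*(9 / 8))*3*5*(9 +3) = 29565 / 14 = 2111.79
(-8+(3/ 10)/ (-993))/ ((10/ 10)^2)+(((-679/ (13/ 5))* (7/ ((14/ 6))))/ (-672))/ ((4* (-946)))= -20843256307/ 2605208320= -8.00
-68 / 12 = -17 / 3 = -5.67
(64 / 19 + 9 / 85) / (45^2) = 5611 / 3270375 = 0.00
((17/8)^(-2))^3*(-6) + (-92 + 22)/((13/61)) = -103087866862/313788397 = -328.53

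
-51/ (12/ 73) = -310.25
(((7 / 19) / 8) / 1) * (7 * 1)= 49 / 152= 0.32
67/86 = 0.78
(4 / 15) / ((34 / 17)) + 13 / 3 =67 / 15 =4.47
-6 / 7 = -0.86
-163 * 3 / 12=-163 / 4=-40.75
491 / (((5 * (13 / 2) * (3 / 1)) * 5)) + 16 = 16582 / 975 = 17.01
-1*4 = -4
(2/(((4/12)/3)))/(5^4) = 0.03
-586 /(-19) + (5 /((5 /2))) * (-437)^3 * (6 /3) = -6342461842 /19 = -333813781.16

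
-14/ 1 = -14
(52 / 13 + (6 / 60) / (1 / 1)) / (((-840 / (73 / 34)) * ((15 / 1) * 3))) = -2993 / 12852000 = -0.00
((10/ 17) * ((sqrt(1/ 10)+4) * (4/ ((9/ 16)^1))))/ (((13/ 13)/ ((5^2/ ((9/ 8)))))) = 12800 * sqrt(10)/ 1377+512000/ 1377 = 401.22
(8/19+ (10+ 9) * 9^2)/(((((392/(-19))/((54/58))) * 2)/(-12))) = 2369169/5684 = 416.81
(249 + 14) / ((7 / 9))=2367 / 7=338.14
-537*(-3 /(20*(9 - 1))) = 1611 /160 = 10.07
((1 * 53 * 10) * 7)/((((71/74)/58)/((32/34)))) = 254773120/1207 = 211079.64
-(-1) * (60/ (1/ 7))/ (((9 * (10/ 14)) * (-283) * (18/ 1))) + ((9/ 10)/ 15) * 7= 155561/ 382050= 0.41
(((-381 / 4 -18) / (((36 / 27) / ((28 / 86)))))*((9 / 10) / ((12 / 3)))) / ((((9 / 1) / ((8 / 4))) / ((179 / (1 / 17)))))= -28948059 / 6880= -4207.57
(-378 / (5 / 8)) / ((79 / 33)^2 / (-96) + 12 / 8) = -316141056 / 752875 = -419.91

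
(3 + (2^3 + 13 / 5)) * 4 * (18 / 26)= 2448 / 65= 37.66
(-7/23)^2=49/529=0.09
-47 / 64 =-0.73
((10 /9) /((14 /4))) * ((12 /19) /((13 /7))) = 80 /741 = 0.11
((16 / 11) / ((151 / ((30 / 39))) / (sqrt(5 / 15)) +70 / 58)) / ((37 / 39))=-63336000 / 3956824487209 +10301509920 *sqrt(3) / 3956824487209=0.00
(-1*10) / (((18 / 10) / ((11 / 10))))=-55 / 9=-6.11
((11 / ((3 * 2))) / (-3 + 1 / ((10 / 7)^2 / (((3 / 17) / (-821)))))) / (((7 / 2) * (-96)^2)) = -3838175 / 202595758848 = -0.00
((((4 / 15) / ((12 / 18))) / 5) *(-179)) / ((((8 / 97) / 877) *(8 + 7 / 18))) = -137046159 / 7550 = -18151.81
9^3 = 729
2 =2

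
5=5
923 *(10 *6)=55380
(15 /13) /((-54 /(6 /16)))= -5 /624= -0.01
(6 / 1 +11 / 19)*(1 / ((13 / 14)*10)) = 175 / 247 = 0.71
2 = 2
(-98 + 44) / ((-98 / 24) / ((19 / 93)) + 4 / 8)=2.77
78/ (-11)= -78/ 11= -7.09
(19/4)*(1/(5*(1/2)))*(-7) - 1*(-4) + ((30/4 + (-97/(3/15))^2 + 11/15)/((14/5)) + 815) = 35623379/420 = 84817.57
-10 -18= -28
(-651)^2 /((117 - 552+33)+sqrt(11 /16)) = -389412576 /369379 - 242172*sqrt(11) /369379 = -1056.41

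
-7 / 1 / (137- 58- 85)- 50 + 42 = -41 / 6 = -6.83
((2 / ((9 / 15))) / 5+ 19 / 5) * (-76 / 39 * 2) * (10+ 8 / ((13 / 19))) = -377.63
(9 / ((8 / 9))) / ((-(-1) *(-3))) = -27 / 8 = -3.38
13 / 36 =0.36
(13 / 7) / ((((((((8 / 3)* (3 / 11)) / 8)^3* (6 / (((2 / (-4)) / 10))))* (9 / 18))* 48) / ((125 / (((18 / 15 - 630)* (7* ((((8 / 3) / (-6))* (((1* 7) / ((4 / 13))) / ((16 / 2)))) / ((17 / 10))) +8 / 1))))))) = 36768875 / 602491008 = 0.06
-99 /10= -9.90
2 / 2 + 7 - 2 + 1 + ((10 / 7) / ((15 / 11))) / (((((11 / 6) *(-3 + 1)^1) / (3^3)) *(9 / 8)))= 1 / 7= 0.14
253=253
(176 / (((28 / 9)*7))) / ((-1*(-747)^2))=-44 / 3038049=-0.00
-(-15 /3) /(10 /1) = 1 /2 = 0.50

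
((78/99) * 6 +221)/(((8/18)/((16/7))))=89388/77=1160.88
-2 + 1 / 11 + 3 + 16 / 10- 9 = -347 / 55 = -6.31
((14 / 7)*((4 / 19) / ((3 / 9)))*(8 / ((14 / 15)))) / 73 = 1440 / 9709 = 0.15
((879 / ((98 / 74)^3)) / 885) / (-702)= -14841329 / 24363931410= -0.00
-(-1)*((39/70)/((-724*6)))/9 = -13/912240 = -0.00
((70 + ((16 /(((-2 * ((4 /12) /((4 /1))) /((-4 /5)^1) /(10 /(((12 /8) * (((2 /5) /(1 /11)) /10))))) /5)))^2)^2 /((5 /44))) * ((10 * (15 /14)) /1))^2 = 1013309916158375668198932480048828650062500 /86806489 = 11673204708905755515569030000000000.00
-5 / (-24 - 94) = 5 / 118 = 0.04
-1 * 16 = -16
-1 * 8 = -8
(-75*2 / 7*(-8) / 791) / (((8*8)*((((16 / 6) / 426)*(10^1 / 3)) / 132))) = 948915 / 44296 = 21.42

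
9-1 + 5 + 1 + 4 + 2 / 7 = 128 / 7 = 18.29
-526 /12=-263 /6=-43.83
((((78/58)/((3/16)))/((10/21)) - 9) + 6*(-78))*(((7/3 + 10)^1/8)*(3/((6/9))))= -7434891/2320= -3204.69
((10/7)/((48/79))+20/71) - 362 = -4286531/11928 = -359.37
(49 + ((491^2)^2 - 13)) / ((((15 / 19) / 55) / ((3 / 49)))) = 12147090156773 / 49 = 247899799117.82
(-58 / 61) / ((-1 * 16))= 29 / 488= 0.06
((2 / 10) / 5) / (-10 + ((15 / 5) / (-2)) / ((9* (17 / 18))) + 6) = -0.01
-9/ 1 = -9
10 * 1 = 10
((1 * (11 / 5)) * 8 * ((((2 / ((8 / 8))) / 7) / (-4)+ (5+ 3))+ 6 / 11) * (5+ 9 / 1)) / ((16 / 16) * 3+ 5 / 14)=29232 / 47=621.96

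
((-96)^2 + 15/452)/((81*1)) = 1388549/12204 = 113.78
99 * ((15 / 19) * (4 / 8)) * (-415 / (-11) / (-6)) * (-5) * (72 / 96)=280125 / 304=921.46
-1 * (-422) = 422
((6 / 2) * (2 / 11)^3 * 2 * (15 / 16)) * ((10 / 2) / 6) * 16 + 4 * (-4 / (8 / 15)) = -39330 / 1331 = -29.55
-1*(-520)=520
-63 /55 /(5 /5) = -63 /55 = -1.15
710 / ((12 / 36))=2130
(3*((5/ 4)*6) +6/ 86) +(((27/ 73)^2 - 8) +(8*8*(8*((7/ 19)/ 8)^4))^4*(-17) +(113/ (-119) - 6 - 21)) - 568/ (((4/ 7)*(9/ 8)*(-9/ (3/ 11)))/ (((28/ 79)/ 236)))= -588817088757313851479187329598868092905/ 44597883907224388900225731472844230656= -13.20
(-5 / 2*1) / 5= -0.50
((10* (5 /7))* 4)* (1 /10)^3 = 1 /35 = 0.03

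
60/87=20/29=0.69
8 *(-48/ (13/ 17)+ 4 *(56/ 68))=-105152/ 221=-475.80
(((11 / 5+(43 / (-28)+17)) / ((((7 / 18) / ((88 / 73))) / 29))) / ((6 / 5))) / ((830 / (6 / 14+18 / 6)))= 56799864 / 10391185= 5.47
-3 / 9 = -1 / 3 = -0.33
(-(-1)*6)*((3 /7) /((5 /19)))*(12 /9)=456 /35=13.03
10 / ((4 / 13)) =65 / 2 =32.50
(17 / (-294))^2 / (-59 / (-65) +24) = 18785 / 139939884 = 0.00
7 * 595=4165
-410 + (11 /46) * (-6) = -9463 /23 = -411.43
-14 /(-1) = 14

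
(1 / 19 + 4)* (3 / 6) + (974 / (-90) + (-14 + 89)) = 113209 / 1710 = 66.20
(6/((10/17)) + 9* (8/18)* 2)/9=91/45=2.02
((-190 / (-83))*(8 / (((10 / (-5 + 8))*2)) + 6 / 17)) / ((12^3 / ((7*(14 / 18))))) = 0.01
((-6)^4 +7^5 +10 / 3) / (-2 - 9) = -54319 / 33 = -1646.03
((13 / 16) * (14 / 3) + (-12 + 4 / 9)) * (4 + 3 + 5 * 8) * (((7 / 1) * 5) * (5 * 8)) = -4597775 / 9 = -510863.89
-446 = -446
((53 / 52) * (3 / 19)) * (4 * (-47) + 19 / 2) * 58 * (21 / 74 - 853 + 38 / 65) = 1419753.88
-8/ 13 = -0.62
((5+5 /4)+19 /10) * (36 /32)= 1467 /160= 9.17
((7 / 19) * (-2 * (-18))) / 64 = 63 / 304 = 0.21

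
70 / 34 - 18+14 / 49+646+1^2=75130 / 119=631.34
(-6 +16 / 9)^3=-54872 / 729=-75.27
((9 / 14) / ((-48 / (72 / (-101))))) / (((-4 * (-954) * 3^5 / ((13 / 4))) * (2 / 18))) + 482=20806297357 / 43166592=482.00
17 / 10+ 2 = 37 / 10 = 3.70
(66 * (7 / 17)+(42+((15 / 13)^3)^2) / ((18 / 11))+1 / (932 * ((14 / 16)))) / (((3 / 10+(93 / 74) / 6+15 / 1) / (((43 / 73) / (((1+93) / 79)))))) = 27395132010674711345 / 15810053904910997823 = 1.73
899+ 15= 914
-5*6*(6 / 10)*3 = -54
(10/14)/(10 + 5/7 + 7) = 5/124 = 0.04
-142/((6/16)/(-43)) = 48848/3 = 16282.67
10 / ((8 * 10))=1 / 8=0.12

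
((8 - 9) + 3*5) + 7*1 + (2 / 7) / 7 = 1031 / 49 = 21.04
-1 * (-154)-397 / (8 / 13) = -3929 / 8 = -491.12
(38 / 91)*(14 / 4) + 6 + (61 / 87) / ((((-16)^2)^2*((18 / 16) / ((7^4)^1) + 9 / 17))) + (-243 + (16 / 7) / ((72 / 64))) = -2620346863549633 / 11221720473600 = -233.51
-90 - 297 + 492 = 105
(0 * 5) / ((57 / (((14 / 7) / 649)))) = 0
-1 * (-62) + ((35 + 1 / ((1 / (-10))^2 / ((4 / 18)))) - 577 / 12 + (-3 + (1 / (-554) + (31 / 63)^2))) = 300707971 / 4397652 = 68.38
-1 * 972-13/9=-8761/9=-973.44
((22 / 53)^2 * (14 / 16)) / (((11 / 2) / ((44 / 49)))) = 484 / 19663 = 0.02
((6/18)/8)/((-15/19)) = -19/360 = -0.05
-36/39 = -12/13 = -0.92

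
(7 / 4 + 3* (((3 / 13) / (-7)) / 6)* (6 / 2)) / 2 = 619 / 728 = 0.85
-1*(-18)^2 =-324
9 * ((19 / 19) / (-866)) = -0.01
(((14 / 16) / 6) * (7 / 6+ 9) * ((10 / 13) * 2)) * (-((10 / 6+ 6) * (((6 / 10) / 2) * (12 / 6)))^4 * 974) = -58192656109 / 58500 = -994746.26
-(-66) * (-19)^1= -1254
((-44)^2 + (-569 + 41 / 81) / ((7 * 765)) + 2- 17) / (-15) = -833197307 / 6506325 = -128.06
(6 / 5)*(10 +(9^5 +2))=354366 / 5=70873.20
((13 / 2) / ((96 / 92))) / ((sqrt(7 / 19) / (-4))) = -299 * sqrt(133) / 84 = -41.05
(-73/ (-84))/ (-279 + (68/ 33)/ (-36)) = -7227/ 2320640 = -0.00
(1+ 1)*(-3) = -6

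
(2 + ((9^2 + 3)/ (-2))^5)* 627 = -81943401210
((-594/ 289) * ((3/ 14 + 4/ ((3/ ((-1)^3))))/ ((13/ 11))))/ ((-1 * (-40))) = 51183/ 1051960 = 0.05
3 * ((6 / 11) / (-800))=-9 / 4400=-0.00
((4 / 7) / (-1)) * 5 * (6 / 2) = -60 / 7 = -8.57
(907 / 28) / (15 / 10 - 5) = -907 / 98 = -9.26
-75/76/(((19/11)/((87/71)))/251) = -18015525/102524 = -175.72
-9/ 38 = -0.24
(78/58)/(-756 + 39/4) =-52/28855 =-0.00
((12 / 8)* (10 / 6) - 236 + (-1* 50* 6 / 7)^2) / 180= 157117 / 17640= 8.91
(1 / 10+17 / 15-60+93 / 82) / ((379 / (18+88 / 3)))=-5033048 / 699255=-7.20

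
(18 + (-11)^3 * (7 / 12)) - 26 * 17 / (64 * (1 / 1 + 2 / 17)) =-1394623 / 1824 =-764.60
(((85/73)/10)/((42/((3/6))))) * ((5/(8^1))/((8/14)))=0.00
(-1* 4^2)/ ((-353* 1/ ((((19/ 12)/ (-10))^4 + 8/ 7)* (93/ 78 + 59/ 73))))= 6302231161859/ 60781855680000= 0.10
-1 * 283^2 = -80089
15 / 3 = 5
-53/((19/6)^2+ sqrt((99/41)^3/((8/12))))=-47471957748/7095592385+ 418206888 *sqrt(2706)/7095592385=-3.62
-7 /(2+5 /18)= -126 /41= -3.07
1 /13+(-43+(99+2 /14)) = 5116 /91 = 56.22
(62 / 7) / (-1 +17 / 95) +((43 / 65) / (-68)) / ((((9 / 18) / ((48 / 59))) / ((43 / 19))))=-281546221 / 26012805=-10.82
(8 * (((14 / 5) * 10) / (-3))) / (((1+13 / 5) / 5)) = -2800 / 27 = -103.70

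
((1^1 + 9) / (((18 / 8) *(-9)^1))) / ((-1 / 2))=80 / 81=0.99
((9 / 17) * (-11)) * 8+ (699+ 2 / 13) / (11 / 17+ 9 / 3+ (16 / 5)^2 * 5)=-34866347 / 1030302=-33.84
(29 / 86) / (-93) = -29 / 7998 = -0.00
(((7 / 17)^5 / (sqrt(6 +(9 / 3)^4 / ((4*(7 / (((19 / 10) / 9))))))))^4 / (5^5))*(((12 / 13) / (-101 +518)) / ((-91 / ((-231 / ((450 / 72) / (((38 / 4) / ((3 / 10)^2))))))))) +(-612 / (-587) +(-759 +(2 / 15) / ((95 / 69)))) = -1036824022973142474503189911108348479717097741 / 1368093375123373348644118198479868490446125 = -757.86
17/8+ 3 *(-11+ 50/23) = -24.35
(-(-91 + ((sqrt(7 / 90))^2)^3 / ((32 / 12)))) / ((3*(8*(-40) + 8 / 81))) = -176903657 / 1865664000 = -0.09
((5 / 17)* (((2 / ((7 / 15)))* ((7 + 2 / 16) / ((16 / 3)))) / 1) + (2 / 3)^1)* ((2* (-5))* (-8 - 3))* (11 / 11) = 2953885 / 11424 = 258.57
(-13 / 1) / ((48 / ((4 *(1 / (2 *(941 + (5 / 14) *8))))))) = -0.00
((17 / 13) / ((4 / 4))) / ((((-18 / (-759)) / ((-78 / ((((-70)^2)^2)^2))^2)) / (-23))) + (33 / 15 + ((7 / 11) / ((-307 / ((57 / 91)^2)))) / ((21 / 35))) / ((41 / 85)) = 4.56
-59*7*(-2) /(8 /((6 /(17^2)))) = 1239 /578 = 2.14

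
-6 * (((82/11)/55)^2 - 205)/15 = 150056802/1830125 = 81.99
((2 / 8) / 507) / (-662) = -1 / 1342536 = -0.00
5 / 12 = 0.42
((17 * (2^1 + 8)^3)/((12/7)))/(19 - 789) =-12.88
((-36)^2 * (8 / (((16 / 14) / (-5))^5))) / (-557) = 4254271875 / 142592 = 29835.28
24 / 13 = 1.85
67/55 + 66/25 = 1061/275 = 3.86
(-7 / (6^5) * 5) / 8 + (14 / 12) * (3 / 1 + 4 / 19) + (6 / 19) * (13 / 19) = 88955173 / 22457088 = 3.96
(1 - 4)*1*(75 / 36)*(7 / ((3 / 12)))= -175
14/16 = 7/8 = 0.88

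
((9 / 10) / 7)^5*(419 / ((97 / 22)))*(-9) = -2449411569 / 81513950000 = -0.03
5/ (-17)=-5/ 17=-0.29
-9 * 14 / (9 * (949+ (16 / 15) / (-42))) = -4410 / 298927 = -0.01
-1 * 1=-1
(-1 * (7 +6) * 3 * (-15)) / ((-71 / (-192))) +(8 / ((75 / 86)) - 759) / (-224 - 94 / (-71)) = 133466930717 / 84188250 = 1585.34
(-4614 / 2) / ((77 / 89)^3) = -1626363483 / 456533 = -3562.42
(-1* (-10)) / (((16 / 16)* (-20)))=-0.50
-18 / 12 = -3 / 2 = -1.50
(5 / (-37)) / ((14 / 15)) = -75 / 518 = -0.14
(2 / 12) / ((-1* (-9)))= 0.02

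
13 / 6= 2.17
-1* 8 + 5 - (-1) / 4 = -11 / 4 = -2.75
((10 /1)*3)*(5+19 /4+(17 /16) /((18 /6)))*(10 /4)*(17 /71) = 206125 /1136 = 181.45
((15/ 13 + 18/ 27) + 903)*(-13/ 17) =-35288/ 51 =-691.92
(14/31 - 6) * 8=-1376/31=-44.39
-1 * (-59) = 59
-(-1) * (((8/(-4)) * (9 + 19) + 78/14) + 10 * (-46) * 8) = -26113/7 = -3730.43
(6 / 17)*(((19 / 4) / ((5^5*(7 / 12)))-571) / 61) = -74943408 / 22684375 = -3.30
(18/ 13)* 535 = 9630/ 13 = 740.77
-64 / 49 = -1.31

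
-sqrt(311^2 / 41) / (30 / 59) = -18349 * sqrt(41) / 1230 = -95.52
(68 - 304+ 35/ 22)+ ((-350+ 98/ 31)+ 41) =-368449/ 682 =-540.25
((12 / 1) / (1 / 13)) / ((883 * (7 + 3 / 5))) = 390 / 16777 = 0.02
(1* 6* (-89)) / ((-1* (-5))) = -534 / 5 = -106.80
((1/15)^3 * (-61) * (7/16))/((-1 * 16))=427/864000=0.00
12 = 12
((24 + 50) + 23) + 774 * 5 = 3967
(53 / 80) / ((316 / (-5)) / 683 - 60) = -683 / 61952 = -0.01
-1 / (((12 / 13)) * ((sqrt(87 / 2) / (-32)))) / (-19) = -104 * sqrt(174) / 4959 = -0.28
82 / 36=41 / 18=2.28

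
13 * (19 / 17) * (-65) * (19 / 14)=-305045 / 238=-1281.70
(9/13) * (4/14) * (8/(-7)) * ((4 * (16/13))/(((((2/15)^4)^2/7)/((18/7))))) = -1660753125000/8281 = -200549827.92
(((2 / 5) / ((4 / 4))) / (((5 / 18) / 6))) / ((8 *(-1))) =-27 / 25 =-1.08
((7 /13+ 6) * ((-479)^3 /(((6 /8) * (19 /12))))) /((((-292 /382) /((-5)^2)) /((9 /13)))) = 3211673130297000 /234403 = 13701501816.52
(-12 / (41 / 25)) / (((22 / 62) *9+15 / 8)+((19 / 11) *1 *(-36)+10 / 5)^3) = 99026400 / 2949846428957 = 0.00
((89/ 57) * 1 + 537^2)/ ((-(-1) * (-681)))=-16437122/ 38817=-423.45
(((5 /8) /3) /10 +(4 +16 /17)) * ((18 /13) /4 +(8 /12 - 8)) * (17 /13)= -2206705 /48672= -45.34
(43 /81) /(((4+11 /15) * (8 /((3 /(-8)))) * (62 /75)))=-5375 /845184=-0.01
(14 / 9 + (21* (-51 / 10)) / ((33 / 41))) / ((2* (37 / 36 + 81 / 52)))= -1692509 / 66550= -25.43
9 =9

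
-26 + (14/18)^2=-2057/81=-25.40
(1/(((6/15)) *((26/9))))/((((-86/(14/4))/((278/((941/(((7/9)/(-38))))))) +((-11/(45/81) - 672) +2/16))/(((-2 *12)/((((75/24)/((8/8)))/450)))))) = -10592467200/11942160659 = -0.89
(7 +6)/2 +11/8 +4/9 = 599/72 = 8.32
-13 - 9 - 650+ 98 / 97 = -65086 / 97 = -670.99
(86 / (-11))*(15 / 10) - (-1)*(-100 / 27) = -4583 / 297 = -15.43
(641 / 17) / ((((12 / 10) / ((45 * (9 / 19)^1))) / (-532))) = -6057450 / 17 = -356320.59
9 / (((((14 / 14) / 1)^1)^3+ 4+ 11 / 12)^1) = 108 / 71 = 1.52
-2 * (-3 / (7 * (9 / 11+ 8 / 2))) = 66 / 371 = 0.18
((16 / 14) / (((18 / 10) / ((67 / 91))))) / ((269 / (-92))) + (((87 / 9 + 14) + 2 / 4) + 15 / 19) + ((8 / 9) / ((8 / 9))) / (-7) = 1444756757 / 58602726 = 24.65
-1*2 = -2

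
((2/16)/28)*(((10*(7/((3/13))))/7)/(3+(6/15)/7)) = 325/5136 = 0.06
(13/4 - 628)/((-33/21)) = 17493/44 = 397.57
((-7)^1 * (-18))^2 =15876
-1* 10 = -10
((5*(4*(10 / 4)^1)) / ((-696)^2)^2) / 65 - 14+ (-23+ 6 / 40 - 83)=-914025596170727 / 7626412984320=-119.85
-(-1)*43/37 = 43/37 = 1.16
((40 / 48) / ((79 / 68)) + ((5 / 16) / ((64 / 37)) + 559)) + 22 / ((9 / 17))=437896655 / 728064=601.45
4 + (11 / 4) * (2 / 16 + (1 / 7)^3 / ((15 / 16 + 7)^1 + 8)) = 12159043 / 2798880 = 4.34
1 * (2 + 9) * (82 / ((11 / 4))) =328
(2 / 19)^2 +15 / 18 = 1829 / 2166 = 0.84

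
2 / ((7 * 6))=1 / 21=0.05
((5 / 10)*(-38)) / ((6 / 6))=-19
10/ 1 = 10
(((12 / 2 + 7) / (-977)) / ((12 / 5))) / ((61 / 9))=-195 / 238388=-0.00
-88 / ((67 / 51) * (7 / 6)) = -26928 / 469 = -57.42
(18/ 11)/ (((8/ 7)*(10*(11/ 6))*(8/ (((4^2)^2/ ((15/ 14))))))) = 7056/ 3025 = 2.33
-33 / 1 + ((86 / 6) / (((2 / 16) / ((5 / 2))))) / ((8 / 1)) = 17 / 6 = 2.83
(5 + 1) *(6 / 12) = 3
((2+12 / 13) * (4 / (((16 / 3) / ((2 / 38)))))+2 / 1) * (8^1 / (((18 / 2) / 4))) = 880 / 117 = 7.52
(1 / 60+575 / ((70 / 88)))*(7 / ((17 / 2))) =303607 / 510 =595.31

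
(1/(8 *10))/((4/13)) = 13/320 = 0.04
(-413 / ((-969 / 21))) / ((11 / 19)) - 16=-101 / 187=-0.54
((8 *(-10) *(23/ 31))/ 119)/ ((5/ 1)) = -368/ 3689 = -0.10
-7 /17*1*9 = -63 /17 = -3.71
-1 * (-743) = 743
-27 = -27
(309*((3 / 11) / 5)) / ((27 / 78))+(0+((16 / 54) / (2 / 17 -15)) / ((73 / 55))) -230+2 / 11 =-451644746 / 2493315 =-181.14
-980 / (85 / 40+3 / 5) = -39200 / 109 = -359.63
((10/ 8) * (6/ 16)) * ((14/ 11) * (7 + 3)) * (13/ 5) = 1365/ 88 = 15.51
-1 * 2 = -2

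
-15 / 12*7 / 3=-35 / 12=-2.92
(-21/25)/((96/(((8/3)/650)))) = -7/195000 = -0.00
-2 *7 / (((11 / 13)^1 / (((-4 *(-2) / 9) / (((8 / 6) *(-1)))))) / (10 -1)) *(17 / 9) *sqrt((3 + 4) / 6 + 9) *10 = 30940 *sqrt(366) / 99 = 5978.96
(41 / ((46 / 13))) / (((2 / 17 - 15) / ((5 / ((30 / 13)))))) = -117793 / 69828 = -1.69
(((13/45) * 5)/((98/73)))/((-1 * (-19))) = 949/16758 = 0.06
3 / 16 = 0.19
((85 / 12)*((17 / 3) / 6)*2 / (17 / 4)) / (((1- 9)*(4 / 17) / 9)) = -1445 / 96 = -15.05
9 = 9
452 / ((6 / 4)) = 904 / 3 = 301.33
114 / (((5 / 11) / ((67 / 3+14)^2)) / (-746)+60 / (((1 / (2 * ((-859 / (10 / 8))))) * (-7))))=25933799276 / 2679955919063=0.01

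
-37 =-37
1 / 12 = 0.08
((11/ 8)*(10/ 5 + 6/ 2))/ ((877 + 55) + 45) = 55/ 7816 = 0.01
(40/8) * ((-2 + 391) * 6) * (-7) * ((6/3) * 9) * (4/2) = -2940840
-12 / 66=-2 / 11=-0.18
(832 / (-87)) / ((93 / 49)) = -5.04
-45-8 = -53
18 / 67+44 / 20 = 827 / 335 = 2.47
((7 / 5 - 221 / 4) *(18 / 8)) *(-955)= 1851363 / 16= 115710.19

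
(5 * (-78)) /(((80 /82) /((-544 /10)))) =108732 /5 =21746.40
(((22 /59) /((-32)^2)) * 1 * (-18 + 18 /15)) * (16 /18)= -77 /14160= -0.01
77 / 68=1.13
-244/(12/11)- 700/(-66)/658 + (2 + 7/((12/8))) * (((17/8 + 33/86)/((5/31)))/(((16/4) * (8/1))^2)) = -223.55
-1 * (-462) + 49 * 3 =609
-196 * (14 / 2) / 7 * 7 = -1372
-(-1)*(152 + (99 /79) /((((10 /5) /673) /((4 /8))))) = 114659 /316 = 362.84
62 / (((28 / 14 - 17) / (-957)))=19778 / 5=3955.60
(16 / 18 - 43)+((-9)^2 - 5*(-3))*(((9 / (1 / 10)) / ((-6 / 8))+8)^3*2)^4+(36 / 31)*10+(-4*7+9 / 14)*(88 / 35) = 409051298258762561498415548101267 / 68355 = 5984219124552155094702883000.00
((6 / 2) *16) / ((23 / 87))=4176 / 23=181.57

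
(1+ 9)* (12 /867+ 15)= 43390 /289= 150.14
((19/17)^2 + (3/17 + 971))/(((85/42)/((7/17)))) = 82623114/417605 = 197.85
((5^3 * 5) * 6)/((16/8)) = 1875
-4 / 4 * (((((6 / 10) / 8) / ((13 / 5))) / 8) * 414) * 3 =-1863 / 416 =-4.48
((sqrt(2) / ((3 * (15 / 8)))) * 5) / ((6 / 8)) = 1.68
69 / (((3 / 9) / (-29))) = -6003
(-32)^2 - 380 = 644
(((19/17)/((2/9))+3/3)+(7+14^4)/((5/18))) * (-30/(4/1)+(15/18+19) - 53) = -5625372.40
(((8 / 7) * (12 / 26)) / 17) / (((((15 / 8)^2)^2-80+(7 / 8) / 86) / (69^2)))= -40250179584 / 18427203431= -2.18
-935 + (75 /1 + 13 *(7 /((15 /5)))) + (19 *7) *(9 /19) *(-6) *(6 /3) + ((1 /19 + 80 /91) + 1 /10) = -82195013 /51870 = -1584.63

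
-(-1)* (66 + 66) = 132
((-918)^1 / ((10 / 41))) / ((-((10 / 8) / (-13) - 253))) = -7956 / 535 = -14.87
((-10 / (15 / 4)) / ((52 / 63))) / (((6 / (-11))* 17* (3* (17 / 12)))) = 308 / 3757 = 0.08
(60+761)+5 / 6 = 821.83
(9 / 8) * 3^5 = 2187 / 8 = 273.38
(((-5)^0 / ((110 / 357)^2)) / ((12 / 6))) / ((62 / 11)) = 0.93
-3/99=-1/33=-0.03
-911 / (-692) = 911 / 692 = 1.32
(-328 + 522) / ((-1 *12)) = -97 / 6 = -16.17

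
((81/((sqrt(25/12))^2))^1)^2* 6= 5668704/625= 9069.93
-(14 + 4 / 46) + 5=-209 / 23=-9.09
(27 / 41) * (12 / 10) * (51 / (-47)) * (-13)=107406 / 9635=11.15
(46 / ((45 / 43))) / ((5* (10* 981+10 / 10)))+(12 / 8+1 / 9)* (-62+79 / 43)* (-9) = 165611567033 / 189842850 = 872.36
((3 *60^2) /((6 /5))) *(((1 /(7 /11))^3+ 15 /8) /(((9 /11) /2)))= 43430750 /343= 126620.26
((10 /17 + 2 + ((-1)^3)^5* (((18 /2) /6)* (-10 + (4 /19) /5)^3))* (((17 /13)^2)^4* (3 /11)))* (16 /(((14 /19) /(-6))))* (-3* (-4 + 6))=697004129539075239936 /257668941495875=2705037.42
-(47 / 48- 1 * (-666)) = -32015 / 48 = -666.98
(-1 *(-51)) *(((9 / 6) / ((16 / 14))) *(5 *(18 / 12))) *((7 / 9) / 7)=1785 / 32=55.78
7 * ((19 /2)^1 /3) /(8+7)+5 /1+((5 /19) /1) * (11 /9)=11627 /1710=6.80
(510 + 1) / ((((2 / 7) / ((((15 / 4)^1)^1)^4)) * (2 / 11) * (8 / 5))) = 9959709375 / 8192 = 1215784.84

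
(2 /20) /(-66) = -1 /660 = -0.00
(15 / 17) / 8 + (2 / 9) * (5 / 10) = 271 / 1224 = 0.22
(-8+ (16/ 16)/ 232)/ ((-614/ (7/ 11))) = 12985/ 1566928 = 0.01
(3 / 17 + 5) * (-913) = -80344 / 17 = -4726.12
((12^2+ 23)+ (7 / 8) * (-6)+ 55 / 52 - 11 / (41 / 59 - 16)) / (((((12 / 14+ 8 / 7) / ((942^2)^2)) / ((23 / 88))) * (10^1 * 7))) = 1448569058782304133 / 6026020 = 240385703794.93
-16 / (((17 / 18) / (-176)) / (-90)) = -4561920 / 17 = -268348.24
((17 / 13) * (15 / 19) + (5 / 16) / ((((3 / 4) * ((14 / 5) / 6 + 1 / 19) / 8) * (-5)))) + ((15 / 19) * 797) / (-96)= -1990305 / 292448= -6.81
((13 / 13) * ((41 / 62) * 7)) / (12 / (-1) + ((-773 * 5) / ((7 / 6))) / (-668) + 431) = 335503 / 30727727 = 0.01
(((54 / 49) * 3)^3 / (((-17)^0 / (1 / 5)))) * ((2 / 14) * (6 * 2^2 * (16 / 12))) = 136048896 / 4117715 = 33.04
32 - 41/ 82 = 63/ 2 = 31.50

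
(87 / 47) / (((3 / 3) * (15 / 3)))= 87 / 235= 0.37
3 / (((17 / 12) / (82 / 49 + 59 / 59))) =4716 / 833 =5.66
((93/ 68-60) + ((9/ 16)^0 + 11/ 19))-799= -1106021/ 1292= -856.05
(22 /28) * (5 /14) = 0.28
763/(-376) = -763/376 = -2.03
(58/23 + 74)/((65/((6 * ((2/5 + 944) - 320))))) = 6593664/1495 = 4410.48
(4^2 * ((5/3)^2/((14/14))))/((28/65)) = 6500/63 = 103.17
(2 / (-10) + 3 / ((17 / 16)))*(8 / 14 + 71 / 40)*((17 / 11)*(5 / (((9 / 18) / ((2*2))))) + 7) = 423.64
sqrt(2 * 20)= 2 * sqrt(10)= 6.32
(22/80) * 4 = 11/10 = 1.10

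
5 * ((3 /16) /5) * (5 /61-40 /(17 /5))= -2.19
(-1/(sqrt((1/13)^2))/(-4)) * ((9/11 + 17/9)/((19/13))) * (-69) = -260429/627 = -415.36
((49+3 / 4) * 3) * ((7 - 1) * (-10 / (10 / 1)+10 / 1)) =16119 / 2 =8059.50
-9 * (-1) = 9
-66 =-66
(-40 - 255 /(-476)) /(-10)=221 /56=3.95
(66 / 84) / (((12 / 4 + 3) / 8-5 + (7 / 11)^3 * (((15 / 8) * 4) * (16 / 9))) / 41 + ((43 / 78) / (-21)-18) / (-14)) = 491630139 / 793236503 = 0.62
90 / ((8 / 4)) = 45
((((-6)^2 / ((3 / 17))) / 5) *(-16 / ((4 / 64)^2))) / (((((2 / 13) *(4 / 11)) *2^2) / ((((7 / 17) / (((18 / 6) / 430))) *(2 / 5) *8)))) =-705216512 / 5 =-141043302.40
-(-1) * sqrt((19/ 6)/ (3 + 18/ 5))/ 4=sqrt(2090)/ 264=0.17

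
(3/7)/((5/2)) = 6/35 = 0.17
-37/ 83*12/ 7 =-444/ 581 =-0.76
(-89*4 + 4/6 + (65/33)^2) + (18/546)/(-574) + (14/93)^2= -19210764534685/54664395786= -351.43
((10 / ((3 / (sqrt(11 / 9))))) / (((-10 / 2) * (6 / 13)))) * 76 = -988 * sqrt(11) / 27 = -121.36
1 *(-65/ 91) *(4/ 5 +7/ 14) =-13/ 14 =-0.93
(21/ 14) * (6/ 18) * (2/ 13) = 1/ 13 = 0.08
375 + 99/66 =753/2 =376.50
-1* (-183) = 183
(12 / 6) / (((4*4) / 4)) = 1 / 2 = 0.50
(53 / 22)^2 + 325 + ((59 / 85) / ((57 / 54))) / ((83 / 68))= 1264515497 / 3816340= 331.34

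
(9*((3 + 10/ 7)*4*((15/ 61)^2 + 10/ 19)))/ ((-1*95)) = -9259452/ 9402967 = -0.98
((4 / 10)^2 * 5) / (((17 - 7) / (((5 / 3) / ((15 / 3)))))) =2 / 75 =0.03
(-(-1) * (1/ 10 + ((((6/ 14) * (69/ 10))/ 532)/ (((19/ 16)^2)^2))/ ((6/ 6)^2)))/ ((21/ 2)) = 124720339/ 12739529355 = 0.01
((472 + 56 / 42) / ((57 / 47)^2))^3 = 30863997900941752000 / 926004075723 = 33330304.60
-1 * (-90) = 90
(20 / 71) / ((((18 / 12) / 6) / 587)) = 46960 / 71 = 661.41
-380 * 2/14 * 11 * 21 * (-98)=1228920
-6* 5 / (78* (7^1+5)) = -5 / 156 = -0.03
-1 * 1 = -1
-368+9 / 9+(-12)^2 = -223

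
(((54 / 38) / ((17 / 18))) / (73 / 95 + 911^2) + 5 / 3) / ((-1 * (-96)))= 1116937595 / 64335535488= 0.02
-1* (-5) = 5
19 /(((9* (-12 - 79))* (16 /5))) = -95 /13104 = -0.01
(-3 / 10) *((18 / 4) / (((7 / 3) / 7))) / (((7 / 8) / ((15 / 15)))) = -162 / 35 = -4.63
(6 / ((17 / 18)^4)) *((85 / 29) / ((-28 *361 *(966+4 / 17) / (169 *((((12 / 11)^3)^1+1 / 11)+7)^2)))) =-8294748828528240 / 308147760897351991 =-0.03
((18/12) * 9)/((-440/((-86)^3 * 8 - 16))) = 8586783/55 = 156123.33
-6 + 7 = 1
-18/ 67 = -0.27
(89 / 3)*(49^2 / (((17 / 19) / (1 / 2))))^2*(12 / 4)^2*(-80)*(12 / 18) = -7408691653160 / 289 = -25635611256.61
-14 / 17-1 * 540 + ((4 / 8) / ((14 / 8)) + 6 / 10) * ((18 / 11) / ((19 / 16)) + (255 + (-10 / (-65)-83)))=-625830308 / 1616615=-387.12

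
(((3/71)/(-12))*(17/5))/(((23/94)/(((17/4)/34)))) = -0.01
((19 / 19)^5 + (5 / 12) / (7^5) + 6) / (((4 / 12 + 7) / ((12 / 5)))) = 4235379 / 1848770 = 2.29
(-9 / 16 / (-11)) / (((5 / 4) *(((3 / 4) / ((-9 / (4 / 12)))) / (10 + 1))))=-81 / 5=-16.20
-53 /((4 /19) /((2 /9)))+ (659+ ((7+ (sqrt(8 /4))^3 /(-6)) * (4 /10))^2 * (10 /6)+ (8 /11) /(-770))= 140914327 /228690-56 * sqrt(2) /45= 614.42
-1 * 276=-276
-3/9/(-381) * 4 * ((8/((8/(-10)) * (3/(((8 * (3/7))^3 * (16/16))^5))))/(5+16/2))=-747936715490438676480/7838224052915893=-95421.71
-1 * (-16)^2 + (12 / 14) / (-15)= -8962 / 35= -256.06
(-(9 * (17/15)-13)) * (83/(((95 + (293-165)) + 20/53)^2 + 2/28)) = 45696812/9811348515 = 0.00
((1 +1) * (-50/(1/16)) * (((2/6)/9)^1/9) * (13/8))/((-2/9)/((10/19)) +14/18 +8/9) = -1625/189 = -8.60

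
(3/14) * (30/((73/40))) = 1800/511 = 3.52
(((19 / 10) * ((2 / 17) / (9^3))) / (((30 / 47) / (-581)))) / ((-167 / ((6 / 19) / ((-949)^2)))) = 27307 / 46597793705775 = 0.00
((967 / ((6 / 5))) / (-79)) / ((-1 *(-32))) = -4835 / 15168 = -0.32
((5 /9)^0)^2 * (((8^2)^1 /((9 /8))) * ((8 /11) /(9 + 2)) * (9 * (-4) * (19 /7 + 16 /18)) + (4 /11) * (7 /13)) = -48329780 /99099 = -487.69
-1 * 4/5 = -4/5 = -0.80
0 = 0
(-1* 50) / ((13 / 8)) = -400 / 13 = -30.77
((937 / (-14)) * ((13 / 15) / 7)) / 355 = -12181 / 521850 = -0.02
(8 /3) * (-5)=-40 /3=-13.33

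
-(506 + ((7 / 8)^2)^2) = -2074977 / 4096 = -506.59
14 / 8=7 / 4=1.75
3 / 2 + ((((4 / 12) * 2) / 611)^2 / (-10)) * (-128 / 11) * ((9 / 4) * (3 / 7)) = 431186139 / 287457170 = 1.50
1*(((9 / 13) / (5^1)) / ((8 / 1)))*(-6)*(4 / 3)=-9 / 65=-0.14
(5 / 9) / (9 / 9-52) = -5 / 459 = -0.01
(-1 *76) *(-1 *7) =532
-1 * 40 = -40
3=3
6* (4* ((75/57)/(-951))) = -200/6023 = -0.03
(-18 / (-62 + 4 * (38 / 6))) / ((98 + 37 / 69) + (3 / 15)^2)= 9315 / 1870484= 0.00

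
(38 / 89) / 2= 19 / 89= 0.21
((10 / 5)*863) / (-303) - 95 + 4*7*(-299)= -2567227 / 303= -8472.70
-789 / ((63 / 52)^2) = -711152 / 1323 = -537.53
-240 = -240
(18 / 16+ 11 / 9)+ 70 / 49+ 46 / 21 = 3007 / 504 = 5.97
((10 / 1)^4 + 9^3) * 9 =96561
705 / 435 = 47 / 29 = 1.62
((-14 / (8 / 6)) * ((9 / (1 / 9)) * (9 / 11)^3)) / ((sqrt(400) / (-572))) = 16120377 / 1210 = 13322.63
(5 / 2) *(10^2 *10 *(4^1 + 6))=25000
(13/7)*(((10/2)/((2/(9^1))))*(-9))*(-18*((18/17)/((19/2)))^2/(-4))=-15352740/730303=-21.02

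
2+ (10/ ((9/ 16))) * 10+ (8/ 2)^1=1654/ 9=183.78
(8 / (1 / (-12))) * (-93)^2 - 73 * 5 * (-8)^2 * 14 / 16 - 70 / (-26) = -11059637 / 13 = -850741.31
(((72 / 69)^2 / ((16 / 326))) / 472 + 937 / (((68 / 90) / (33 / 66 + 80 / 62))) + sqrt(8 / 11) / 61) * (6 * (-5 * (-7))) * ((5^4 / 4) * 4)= 262500 * sqrt(22) / 671 + 9586526506003125 / 32896394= 291417559.88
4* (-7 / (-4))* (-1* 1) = -7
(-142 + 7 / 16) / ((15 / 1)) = -151 / 16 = -9.44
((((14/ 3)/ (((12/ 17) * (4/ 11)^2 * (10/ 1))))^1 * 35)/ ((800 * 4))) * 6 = 100793/ 307200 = 0.33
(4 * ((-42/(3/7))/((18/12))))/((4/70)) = -13720/3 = -4573.33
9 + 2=11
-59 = -59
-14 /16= -7 /8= -0.88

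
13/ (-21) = -13/ 21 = -0.62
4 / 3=1.33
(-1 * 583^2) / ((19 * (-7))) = 339889 / 133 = 2555.56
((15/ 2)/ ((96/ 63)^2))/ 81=245/ 6144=0.04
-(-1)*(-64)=-64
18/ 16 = 9/ 8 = 1.12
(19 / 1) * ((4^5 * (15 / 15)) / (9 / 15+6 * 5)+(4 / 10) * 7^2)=771286 / 765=1008.22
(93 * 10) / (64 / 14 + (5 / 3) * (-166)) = -9765 / 2857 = -3.42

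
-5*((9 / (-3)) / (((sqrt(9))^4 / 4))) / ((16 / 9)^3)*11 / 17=1485 / 17408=0.09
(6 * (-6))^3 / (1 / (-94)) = 4385664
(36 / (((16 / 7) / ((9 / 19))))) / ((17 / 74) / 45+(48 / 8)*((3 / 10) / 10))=4720275 / 117116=40.30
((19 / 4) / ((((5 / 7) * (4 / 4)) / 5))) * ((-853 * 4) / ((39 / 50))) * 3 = -436342.31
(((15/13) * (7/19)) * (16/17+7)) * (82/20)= 116235/8398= 13.84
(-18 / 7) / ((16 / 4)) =-9 / 14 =-0.64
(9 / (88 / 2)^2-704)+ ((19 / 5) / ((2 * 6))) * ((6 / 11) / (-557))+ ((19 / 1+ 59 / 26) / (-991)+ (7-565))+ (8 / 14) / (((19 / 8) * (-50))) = -58295644515797421 / 46192259313200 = -1262.02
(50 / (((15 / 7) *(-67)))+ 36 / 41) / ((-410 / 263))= -574129 / 1689405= -0.34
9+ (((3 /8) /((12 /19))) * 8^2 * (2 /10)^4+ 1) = 6288 /625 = 10.06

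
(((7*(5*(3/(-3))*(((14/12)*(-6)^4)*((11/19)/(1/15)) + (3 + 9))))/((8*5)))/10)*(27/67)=-11798703/25460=-463.42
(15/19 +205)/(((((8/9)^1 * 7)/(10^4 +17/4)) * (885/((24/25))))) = 140819823/392350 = 358.91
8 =8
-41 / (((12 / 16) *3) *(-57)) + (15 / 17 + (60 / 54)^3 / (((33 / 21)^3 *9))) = 3501337139 / 2820659193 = 1.24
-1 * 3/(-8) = 3/8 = 0.38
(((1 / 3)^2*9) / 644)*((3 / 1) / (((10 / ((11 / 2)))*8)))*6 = 99 / 51520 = 0.00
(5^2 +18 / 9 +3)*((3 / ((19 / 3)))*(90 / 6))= 213.16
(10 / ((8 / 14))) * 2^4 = 280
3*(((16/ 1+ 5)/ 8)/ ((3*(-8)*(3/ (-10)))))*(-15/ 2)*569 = -298725/ 64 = -4667.58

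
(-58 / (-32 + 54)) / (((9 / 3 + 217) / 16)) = -0.19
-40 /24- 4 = -17 /3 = -5.67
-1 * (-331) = 331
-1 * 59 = -59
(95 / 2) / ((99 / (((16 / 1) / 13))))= 760 / 1287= 0.59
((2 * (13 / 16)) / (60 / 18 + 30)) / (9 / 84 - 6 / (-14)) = 91 / 1000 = 0.09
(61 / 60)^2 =3721 / 3600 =1.03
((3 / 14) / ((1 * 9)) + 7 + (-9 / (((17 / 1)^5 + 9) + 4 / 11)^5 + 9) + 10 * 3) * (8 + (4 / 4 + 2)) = 9880873154720310817193147769204398124971 / 19517315171812681856845798161435300000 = 506.26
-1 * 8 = -8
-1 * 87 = -87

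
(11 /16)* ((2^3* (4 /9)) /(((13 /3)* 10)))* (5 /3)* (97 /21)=1067 /2457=0.43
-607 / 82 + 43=2919 / 82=35.60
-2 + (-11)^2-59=60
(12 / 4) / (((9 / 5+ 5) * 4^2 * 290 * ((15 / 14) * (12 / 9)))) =21 / 315520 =0.00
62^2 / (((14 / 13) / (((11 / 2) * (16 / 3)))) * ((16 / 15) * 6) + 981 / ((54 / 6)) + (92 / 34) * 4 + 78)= 46723820 / 2407401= 19.41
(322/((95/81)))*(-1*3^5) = -6337926/95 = -66715.01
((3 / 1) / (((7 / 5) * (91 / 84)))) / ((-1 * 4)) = -45 / 91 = -0.49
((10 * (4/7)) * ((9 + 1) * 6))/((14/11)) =13200/49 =269.39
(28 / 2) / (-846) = -7 / 423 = -0.02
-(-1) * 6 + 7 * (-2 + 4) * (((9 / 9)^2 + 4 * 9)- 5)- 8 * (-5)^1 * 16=1094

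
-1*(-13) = 13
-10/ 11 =-0.91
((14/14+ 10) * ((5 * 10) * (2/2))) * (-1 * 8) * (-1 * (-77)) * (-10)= 3388000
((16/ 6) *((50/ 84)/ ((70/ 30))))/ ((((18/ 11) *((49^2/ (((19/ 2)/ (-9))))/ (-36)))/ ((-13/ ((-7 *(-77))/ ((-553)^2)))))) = -154152700/ 3176523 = -48.53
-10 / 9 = -1.11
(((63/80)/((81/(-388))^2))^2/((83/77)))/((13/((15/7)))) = 47717282459/955708065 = 49.93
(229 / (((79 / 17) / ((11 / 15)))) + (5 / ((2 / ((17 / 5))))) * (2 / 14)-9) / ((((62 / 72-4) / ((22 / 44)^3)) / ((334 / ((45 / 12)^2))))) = -628396952 / 23433375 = -26.82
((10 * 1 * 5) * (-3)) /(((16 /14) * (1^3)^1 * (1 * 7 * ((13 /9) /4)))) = -675 /13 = -51.92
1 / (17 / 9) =9 / 17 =0.53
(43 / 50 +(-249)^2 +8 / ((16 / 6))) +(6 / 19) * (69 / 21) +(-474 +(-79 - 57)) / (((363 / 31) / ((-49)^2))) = -63070.99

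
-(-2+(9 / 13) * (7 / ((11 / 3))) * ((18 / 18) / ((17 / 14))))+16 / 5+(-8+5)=13511 / 12155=1.11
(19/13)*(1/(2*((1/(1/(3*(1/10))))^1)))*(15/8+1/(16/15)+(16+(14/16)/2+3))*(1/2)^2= 8455/624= 13.55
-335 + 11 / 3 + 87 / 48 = -15817 / 48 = -329.52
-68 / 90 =-34 / 45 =-0.76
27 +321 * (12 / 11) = 4149 / 11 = 377.18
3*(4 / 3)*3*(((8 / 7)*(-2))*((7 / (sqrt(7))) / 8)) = -24*sqrt(7) / 7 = -9.07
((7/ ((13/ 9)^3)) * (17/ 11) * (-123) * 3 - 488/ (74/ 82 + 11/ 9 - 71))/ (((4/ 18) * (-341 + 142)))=29.79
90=90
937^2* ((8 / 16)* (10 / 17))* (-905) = -3972809725 / 17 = -233694689.71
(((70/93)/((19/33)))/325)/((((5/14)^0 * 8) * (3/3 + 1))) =77/306280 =0.00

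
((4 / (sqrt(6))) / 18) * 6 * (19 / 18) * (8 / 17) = 152 * sqrt(6) / 1377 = 0.27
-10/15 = -2/3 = -0.67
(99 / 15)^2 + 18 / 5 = 1179 / 25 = 47.16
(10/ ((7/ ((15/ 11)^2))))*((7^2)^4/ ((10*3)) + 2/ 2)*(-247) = -106793494275/ 847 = -126084408.83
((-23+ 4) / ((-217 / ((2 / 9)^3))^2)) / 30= -608 / 375375378735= -0.00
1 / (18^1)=1 / 18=0.06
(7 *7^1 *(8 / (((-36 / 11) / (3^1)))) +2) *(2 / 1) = -2144 / 3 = -714.67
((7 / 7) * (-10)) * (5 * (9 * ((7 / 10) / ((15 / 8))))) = -168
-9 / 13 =-0.69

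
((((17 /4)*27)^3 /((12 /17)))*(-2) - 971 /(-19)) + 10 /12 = -31234554073 /7296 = -4281051.82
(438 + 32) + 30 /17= 8020 /17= 471.76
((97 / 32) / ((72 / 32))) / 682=97 / 49104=0.00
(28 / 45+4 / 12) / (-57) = -43 / 2565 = -0.02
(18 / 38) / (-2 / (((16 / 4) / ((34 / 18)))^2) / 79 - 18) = -460728 / 17513155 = -0.03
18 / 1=18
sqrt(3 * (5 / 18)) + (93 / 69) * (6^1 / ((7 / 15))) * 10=sqrt(30) / 6 + 27900 / 161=174.20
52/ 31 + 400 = 12452/ 31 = 401.68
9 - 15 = -6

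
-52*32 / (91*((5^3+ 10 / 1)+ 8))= -0.13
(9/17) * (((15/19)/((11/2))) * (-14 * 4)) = -15120/3553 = -4.26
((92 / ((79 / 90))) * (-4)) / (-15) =2208 / 79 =27.95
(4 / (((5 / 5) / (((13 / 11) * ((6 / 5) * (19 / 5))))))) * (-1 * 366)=-2169648 / 275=-7889.63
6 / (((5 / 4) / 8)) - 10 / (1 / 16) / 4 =-8 / 5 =-1.60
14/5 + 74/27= 748/135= 5.54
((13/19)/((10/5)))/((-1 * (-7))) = 13/266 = 0.05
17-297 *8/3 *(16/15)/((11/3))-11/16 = -17127/80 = -214.09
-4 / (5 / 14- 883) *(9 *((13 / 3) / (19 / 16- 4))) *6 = -23296 / 61785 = -0.38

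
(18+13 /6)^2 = 14641 /36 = 406.69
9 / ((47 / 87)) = 783 / 47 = 16.66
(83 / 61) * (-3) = -249 / 61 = -4.08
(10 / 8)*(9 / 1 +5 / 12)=565 / 48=11.77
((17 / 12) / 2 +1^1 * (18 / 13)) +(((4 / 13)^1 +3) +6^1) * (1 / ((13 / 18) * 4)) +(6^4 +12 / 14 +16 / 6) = 12348993 / 9464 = 1304.84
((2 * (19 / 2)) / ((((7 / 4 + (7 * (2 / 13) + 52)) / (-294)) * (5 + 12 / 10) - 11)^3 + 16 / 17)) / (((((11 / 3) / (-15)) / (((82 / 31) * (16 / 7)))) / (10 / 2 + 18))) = 27985991784011089920000 / 4648713138712403307217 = 6.02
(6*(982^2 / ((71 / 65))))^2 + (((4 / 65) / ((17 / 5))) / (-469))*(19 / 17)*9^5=249223621765056648220116 / 8882408353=28058113504867.44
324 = 324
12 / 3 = 4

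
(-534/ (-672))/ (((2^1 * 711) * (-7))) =-89/ 1114848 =-0.00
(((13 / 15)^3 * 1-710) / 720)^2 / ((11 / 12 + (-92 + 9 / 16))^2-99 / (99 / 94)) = 5731489766809 / 47829815581640625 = 0.00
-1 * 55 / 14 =-55 / 14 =-3.93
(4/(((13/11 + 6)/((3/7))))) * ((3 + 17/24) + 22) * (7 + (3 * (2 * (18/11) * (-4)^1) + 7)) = -155.09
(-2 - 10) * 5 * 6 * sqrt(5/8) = -90 * sqrt(10) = -284.60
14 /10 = 7 /5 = 1.40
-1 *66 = -66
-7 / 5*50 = -70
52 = 52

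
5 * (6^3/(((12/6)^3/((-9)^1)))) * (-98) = 119070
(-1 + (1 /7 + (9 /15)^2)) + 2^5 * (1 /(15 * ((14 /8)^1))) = 379 /525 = 0.72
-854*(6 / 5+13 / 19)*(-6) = 9654.69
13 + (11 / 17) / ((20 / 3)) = 4453 / 340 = 13.10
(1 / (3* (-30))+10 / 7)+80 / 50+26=18281 / 630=29.02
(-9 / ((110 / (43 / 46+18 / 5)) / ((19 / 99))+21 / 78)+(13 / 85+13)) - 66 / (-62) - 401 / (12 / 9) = -197140310064827 / 687850086260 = -286.60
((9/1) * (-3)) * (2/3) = -18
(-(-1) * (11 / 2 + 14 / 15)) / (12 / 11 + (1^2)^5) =2123 / 690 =3.08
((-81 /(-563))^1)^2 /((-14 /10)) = -32805 /2218783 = -0.01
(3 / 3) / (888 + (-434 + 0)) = 1 / 454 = 0.00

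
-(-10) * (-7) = -70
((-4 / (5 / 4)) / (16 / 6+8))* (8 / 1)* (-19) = 228 / 5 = 45.60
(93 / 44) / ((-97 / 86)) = -3999 / 2134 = -1.87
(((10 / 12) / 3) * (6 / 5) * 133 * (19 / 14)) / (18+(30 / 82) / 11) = 162811 / 48798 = 3.34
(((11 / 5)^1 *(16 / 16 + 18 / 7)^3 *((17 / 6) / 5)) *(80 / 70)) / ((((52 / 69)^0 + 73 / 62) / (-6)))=-11594000 / 64827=-178.85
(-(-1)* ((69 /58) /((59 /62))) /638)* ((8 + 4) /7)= 12834 /3820663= 0.00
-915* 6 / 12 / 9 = -305 / 6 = -50.83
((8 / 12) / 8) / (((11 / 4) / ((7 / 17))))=7 / 561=0.01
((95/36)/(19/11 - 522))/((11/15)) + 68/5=4667593/343380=13.59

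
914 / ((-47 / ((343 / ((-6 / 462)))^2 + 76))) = -637552471258 / 47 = -13564946196.98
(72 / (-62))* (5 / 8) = -45 / 62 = -0.73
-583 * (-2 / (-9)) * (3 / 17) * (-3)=1166 / 17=68.59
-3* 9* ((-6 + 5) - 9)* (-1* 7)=-1890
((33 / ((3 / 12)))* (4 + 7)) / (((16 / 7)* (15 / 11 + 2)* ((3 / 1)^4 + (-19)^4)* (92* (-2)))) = -27951 / 3551107264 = -0.00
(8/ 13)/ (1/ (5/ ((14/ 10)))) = 200/ 91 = 2.20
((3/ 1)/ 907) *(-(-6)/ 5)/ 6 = 3/ 4535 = 0.00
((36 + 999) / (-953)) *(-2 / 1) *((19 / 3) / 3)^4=29973830 / 694737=43.14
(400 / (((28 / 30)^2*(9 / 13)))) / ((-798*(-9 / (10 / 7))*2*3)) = 0.02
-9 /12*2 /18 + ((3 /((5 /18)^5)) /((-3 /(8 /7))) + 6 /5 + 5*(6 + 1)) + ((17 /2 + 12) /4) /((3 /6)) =-84613639 /131250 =-644.68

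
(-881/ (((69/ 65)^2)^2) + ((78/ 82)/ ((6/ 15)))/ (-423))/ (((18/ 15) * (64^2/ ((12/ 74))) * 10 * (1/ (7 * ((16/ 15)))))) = -84854054781587/ 4964791480869888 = -0.02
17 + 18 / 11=205 / 11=18.64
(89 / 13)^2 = 7921 / 169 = 46.87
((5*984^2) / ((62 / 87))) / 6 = 35099280 / 31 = 1132234.84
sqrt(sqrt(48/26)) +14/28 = 1/2 +26^(3/4)*3^(1/4)/13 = 1.67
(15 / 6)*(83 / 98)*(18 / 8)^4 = 54.27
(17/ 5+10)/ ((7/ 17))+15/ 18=7009/ 210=33.38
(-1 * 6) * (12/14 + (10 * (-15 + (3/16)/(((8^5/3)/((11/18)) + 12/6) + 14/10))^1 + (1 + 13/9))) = 1483588153/1685532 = 880.19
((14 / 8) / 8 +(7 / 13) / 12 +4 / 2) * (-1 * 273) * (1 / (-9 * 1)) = 19775 / 288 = 68.66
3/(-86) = -3/86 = -0.03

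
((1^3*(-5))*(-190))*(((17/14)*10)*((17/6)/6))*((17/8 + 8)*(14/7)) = 6177375/56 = 110310.27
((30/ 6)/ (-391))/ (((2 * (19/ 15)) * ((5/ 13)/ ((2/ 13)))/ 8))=-0.02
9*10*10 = 900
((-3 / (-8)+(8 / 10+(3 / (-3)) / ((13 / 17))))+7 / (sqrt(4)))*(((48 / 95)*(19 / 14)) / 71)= 5253 / 161525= 0.03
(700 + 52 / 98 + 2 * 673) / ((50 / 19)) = 777.68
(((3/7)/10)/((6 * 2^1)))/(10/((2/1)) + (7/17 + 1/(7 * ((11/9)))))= 187/289480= 0.00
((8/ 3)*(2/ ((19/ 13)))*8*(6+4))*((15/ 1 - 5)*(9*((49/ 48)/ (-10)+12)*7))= 41576080/ 19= 2188214.74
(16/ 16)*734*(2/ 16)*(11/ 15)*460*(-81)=-2506977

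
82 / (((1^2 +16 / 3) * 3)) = 82 / 19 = 4.32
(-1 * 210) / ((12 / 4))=-70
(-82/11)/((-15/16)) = 1312/165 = 7.95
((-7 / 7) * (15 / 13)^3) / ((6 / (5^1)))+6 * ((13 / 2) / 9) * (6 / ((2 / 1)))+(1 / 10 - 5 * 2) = 19991 / 10985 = 1.82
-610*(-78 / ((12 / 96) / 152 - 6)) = -11571456 / 1459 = -7931.09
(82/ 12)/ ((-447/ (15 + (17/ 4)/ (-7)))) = -16523/ 75096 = -0.22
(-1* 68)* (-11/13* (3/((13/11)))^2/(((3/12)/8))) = 26066304/2197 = 11864.50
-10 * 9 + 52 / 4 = -77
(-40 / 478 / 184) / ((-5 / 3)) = 3 / 10994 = 0.00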